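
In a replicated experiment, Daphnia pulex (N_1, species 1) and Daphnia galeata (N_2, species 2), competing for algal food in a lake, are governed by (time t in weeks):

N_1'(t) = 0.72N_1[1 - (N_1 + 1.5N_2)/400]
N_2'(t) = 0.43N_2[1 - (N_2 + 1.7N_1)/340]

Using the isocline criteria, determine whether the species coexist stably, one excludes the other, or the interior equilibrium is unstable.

unstable coexistence (outcome depends on initial conditions)

Compare the nullcline intercepts: K1/α12 = 400/1.5 = 267 < K2 = 340; K2/α21 = 340/1.7 = 200 < K1 = 400.
Since both are reversed, neither can invade when rare; the interior point is a saddle.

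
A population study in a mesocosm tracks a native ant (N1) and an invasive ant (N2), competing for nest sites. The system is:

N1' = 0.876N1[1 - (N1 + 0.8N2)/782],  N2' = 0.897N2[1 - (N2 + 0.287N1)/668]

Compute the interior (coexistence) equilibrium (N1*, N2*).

N1* ≈ 321, N2* ≈ 576

Setting both brackets to zero gives the nullclines N1 + 0.8N2 = 782 and 0.287N1 + N2 = 668.
Substituting N2 = 668 - 0.287N1 into the first: N1(1 - 0.8·0.287) = 782 - 0.8·668.
So N1* = 248/0.77 = 321, and then N2* = 668 - 0.287·321 = 576.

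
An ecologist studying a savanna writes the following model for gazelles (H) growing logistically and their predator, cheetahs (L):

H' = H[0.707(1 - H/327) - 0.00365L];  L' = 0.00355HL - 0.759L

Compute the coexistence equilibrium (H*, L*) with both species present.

H* ≈ 214, L* ≈ 67.1

From dL/dt = 0 with L > 0: 0.00355H* = 0.759, so H* = 214.
Substitute into dH/dt = 0: 0.707(1 - 214/327) = 0.00365L*.
The bracket is 0.346, giving L* = 0.245/0.00365 = 67.1.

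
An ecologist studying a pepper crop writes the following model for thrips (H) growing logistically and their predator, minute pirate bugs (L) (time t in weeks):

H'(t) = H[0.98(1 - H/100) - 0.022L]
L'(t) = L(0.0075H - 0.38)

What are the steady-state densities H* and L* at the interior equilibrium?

From dL/dt = 0 with L > 0: 0.0075H* = 0.38, so H* = 50.7.
Substitute into dH/dt = 0: 0.98(1 - 50.7/100) = 0.022L*.
The bracket is 0.493, giving L* = 0.483/0.022 = 22.

H* ≈ 50.7, L* ≈ 22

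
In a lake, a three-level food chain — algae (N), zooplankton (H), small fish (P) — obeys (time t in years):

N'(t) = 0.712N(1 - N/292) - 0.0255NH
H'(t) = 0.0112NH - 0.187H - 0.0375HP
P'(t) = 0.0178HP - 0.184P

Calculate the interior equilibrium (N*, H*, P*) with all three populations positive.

N* ≈ 184, H* ≈ 10.3, P* ≈ 49.9

From dP/dt = 0: 0.0178H* = 0.184, so H* = 10.3.
From dN/dt = 0: 0.712(1 - N*/292) = 0.0255·10.3, giving N* = 292·(1 - 0.37) = 184.
From dH/dt = 0: 0.0112·184 - 0.187 = 0.0375P*, so P* = 1.87/0.0375 = 49.9.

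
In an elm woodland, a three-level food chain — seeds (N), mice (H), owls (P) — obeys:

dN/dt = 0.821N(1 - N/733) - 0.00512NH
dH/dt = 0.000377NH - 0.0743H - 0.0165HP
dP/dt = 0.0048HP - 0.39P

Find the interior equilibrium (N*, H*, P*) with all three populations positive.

N* ≈ 362, H* ≈ 81.3, P* ≈ 3.76

From dP/dt = 0: 0.0048H* = 0.39, so H* = 81.3.
From dN/dt = 0: 0.821(1 - N*/733) = 0.00512·81.3, giving N* = 733·(1 - 0.507) = 362.
From dH/dt = 0: 0.000377·362 - 0.0743 = 0.0165P*, so P* = 0.062/0.0165 = 3.76.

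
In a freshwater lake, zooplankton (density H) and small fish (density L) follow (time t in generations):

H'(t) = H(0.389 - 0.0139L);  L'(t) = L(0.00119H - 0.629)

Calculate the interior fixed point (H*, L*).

Set dL/dt = 0 with L > 0: 0.00119H - 0.629 = 0, so H* = 0.629/0.00119 = 529.
Set dH/dt = 0 with H > 0: 0.389 - 0.0139L = 0, so L* = 0.389/0.0139 = 28.

H* ≈ 529, L* ≈ 28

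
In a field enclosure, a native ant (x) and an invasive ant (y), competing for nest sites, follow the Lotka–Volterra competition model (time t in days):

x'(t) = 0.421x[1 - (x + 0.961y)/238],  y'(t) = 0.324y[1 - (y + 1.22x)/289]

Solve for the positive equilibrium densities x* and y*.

x* ≈ 230, y* ≈ 7.89

Setting both brackets to zero gives the nullclines x + 0.961y = 238 and 1.22x + y = 289.
Substituting y = 289 - 1.22x into the first: x(1 - 0.961·1.22) = 238 - 0.961·289.
So x* = -39.7/-0.172 = 230, and then y* = 289 - 1.22·230 = 7.89.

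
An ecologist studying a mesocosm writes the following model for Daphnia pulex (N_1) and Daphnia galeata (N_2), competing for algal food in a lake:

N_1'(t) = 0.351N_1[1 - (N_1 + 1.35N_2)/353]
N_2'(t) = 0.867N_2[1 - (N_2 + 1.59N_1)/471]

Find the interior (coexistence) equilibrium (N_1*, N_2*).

Setting both brackets to zero gives the nullclines N_1 + 1.35N_2 = 353 and 1.59N_1 + N_2 = 471.
Substituting N_2 = 471 - 1.59N_1 into the first: N_1(1 - 1.35·1.59) = 353 - 1.35·471.
So N_1* = -283/-1.15 = 247, and then N_2* = 471 - 1.59·247 = 78.7.

N_1* ≈ 247, N_2* ≈ 78.7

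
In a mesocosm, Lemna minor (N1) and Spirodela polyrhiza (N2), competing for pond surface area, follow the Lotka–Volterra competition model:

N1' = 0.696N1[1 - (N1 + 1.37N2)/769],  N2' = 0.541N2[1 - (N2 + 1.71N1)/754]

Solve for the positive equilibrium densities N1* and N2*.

N1* ≈ 197, N2* ≈ 418

Setting both brackets to zero gives the nullclines N1 + 1.37N2 = 769 and 1.71N1 + N2 = 754.
Substituting N2 = 754 - 1.71N1 into the first: N1(1 - 1.37·1.71) = 769 - 1.37·754.
So N1* = -264/-1.34 = 197, and then N2* = 754 - 1.71·197 = 418.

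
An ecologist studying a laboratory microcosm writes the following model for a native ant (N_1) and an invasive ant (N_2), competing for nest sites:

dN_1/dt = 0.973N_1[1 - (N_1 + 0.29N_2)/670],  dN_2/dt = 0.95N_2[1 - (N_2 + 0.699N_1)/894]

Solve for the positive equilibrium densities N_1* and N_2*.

N_1* ≈ 515, N_2* ≈ 534

Setting both brackets to zero gives the nullclines N_1 + 0.29N_2 = 670 and 0.699N_1 + N_2 = 894.
Substituting N_2 = 894 - 0.699N_1 into the first: N_1(1 - 0.29·0.699) = 670 - 0.29·894.
So N_1* = 411/0.797 = 515, and then N_2* = 894 - 0.699·515 = 534.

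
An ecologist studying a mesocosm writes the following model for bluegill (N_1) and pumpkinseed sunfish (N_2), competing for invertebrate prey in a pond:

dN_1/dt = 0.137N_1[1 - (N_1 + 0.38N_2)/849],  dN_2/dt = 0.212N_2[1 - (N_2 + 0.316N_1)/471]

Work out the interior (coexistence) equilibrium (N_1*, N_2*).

Setting both brackets to zero gives the nullclines N_1 + 0.38N_2 = 849 and 0.316N_1 + N_2 = 471.
Substituting N_2 = 471 - 0.316N_1 into the first: N_1(1 - 0.38·0.316) = 849 - 0.38·471.
So N_1* = 670/0.88 = 761, and then N_2* = 471 - 0.316·761 = 230.

N_1* ≈ 761, N_2* ≈ 230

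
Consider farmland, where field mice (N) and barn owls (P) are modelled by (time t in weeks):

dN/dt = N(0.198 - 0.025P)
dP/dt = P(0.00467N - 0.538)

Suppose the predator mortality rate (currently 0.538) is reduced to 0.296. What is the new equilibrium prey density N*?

N* ≈ 63.4

At the interior fixed point, setting dP/dt = 0 with P > 0 fixes N* = (predator death rate)/(NP coefficient) — independent of the other coefficients.
With the change, N* = 0.296/0.00467 = 63.4; it falls from 115.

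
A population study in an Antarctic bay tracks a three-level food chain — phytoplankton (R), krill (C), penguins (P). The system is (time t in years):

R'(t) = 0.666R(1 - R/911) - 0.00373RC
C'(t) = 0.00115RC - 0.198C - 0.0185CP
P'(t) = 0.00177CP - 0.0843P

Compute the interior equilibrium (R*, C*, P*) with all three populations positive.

From dP/dt = 0: 0.00177C* = 0.0843, so C* = 47.6.
From dR/dt = 0: 0.666(1 - R*/911) = 0.00373·47.6, giving R* = 911·(1 - 0.267) = 668.
From dC/dt = 0: 0.00115·668 - 0.198 = 0.0185P*, so P* = 0.57/0.0185 = 30.8.

R* ≈ 668, C* ≈ 47.6, P* ≈ 30.8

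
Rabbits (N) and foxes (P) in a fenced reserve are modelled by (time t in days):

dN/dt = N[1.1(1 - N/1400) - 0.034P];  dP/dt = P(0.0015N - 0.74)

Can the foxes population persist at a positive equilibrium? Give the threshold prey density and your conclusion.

The predator equation gives dP/dt > 0 only when N > 0.74/0.0015 = 493.
Without the predator, N → K = 1400. Since 1400 > 493, the predator can invade and persist.

Threshold N = 493; K > 493, so yes, the predator persists.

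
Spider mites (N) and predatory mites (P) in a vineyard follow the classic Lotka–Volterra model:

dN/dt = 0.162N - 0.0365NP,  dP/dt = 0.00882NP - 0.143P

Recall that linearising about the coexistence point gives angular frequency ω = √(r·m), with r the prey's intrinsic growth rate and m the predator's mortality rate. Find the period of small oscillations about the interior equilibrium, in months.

Here r = 0.162 and m = 0.143, so r·m = 0.0232.
ω = √0.0232 = 0.152 per month, hence T = 2π/ω ≈ 41.3 months.

T ≈ 41.3 months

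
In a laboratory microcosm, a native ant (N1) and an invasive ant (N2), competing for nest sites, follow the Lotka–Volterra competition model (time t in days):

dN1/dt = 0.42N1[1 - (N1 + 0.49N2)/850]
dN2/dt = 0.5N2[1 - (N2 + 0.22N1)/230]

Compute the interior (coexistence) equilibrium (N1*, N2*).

Setting both brackets to zero gives the nullclines N1 + 0.49N2 = 850 and 0.22N1 + N2 = 230.
Substituting N2 = 230 - 0.22N1 into the first: N1(1 - 0.49·0.22) = 850 - 0.49·230.
So N1* = 737/0.892 = 826, and then N2* = 230 - 0.22·826 = 48.2.

N1* ≈ 826, N2* ≈ 48.2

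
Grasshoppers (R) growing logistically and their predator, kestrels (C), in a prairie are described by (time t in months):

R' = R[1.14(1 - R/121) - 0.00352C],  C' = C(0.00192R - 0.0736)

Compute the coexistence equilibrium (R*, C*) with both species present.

R* ≈ 38.3, C* ≈ 221

From dC/dt = 0 with C > 0: 0.00192R* = 0.0736, so R* = 38.3.
Substitute into dR/dt = 0: 1.14(1 - 38.3/121) = 0.00352C*.
The bracket is 0.683, giving C* = 0.779/0.00352 = 221.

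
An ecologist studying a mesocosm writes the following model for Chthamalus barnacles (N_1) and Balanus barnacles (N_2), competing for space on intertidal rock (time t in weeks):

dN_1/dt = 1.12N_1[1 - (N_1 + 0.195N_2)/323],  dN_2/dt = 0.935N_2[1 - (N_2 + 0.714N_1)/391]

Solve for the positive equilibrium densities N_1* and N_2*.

N_1* ≈ 287, N_2* ≈ 186

Setting both brackets to zero gives the nullclines N_1 + 0.195N_2 = 323 and 0.714N_1 + N_2 = 391.
Substituting N_2 = 391 - 0.714N_1 into the first: N_1(1 - 0.195·0.714) = 323 - 0.195·391.
So N_1* = 247/0.861 = 287, and then N_2* = 391 - 0.714·287 = 186.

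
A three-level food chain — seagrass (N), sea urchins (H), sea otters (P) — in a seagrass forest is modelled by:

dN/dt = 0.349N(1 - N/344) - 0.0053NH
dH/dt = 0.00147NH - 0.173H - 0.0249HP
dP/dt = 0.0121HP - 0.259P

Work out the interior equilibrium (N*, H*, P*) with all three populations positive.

From dP/dt = 0: 0.0121H* = 0.259, so H* = 21.4.
From dN/dt = 0: 0.349(1 - N*/344) = 0.0053·21.4, giving N* = 344·(1 - 0.325) = 232.
From dH/dt = 0: 0.00147·232 - 0.173 = 0.0249P*, so P* = 0.168/0.0249 = 6.76.

N* ≈ 232, H* ≈ 21.4, P* ≈ 6.76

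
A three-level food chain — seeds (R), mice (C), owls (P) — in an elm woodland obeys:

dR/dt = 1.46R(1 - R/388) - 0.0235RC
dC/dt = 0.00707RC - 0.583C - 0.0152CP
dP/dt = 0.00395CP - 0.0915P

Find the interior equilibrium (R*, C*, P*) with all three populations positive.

R* ≈ 243, C* ≈ 23.2, P* ≈ 74.8

From dP/dt = 0: 0.00395C* = 0.0915, so C* = 23.2.
From dR/dt = 0: 1.46(1 - R*/388) = 0.0235·23.2, giving R* = 388·(1 - 0.373) = 243.
From dC/dt = 0: 0.00707·243 - 0.583 = 0.0152P*, so P* = 1.14/0.0152 = 74.8.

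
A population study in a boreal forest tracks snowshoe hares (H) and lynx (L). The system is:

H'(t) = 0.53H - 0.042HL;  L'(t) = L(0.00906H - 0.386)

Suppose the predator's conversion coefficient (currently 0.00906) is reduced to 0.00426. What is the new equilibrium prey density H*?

H* ≈ 90.6

At the interior fixed point, setting dL/dt = 0 with L > 0 fixes H* = (predator death rate)/(HL coefficient) — independent of the other coefficients.
With the change, H* = 0.386/0.00426 = 90.6; it rises from 42.6.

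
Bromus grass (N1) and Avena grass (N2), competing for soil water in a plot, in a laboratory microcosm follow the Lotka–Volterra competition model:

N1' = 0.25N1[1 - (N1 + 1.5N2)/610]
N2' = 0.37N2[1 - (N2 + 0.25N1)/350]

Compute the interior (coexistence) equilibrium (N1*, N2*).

Setting both brackets to zero gives the nullclines N1 + 1.5N2 = 610 and 0.25N1 + N2 = 350.
Substituting N2 = 350 - 0.25N1 into the first: N1(1 - 1.5·0.25) = 610 - 1.5·350.
So N1* = 85/0.625 = 136, and then N2* = 350 - 0.25·136 = 316.

N1* ≈ 136, N2* ≈ 316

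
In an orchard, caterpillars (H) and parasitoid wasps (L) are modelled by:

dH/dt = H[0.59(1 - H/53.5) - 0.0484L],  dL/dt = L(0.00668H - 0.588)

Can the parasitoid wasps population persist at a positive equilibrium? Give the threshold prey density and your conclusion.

The predator equation gives dL/dt > 0 only when H > 0.588/0.00668 = 88.
Without the predator, H → K = 53.5. Since 53.5 < 88, the predator cannot invade.

Threshold H = 88; K < 88, so no, the predator goes extinct.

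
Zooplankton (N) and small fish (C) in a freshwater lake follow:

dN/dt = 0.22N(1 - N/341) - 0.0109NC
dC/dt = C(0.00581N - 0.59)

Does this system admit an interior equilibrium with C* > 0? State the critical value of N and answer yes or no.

The predator equation gives dC/dt > 0 only when N > 0.59/0.00581 = 102.
Without the predator, N → K = 341. Since 341 > 102, the predator can invade and persist.

Threshold N = 102; K > 102, so yes, the predator persists.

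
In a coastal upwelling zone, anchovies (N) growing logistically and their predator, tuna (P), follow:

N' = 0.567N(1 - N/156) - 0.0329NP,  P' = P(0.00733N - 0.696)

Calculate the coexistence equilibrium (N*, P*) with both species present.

N* ≈ 95, P* ≈ 6.74

From dP/dt = 0 with P > 0: 0.00733N* = 0.696, so N* = 95.
Substitute into dN/dt = 0: 0.567(1 - 95/156) = 0.0329P*.
The bracket is 0.391, giving P* = 0.222/0.0329 = 6.74.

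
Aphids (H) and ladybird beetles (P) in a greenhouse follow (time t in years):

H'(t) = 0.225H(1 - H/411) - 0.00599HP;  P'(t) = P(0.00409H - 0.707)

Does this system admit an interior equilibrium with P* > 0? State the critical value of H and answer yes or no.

The predator equation gives dP/dt > 0 only when H > 0.707/0.00409 = 173.
Without the predator, H → K = 411. Since 411 > 173, the predator can invade and persist.

Threshold H = 173; K > 173, so yes, the predator persists.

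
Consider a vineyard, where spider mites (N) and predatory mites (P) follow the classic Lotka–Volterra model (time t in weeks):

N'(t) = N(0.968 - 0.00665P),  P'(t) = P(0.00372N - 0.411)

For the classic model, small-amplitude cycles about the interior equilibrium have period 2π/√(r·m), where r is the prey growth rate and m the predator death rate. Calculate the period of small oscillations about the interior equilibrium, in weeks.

Here r = 0.968 and m = 0.411, so r·m = 0.398.
ω = √0.398 = 0.631 per week, hence T = 2π/ω ≈ 9.96 weeks.

T ≈ 9.96 weeks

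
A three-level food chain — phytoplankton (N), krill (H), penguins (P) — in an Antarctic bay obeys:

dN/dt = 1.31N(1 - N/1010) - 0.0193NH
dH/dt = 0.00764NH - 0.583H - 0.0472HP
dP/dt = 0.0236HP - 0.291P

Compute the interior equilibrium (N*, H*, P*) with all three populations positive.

N* ≈ 827, H* ≈ 12.3, P* ≈ 121

From dP/dt = 0: 0.0236H* = 0.291, so H* = 12.3.
From dN/dt = 0: 1.31(1 - N*/1010) = 0.0193·12.3, giving N* = 1010·(1 - 0.182) = 827.
From dH/dt = 0: 0.00764·827 - 0.583 = 0.0472P*, so P* = 5.73/0.0472 = 121.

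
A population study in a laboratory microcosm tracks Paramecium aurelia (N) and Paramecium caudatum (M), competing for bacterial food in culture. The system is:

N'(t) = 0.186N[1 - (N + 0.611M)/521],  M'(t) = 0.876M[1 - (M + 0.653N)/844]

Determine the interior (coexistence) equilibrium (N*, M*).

Setting both brackets to zero gives the nullclines N + 0.611M = 521 and 0.653N + M = 844.
Substituting M = 844 - 0.653N into the first: N(1 - 0.611·0.653) = 521 - 0.611·844.
So N* = 5.32/0.601 = 8.85, and then M* = 844 - 0.653·8.85 = 838.

N* ≈ 8.85, M* ≈ 838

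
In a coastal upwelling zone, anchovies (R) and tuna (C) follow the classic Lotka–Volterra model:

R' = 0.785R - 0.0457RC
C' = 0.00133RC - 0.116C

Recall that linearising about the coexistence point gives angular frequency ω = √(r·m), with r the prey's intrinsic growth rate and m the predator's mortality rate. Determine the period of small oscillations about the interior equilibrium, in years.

T ≈ 20.8 years

Here r = 0.785 and m = 0.116, so r·m = 0.0911.
ω = √0.0911 = 0.302 per year, hence T = 2π/ω ≈ 20.8 years.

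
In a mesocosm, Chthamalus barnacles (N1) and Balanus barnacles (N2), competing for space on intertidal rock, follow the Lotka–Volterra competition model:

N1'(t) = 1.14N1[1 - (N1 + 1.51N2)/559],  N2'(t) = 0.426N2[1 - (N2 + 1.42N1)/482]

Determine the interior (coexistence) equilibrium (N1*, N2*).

Setting both brackets to zero gives the nullclines N1 + 1.51N2 = 559 and 1.42N1 + N2 = 482.
Substituting N2 = 482 - 1.42N1 into the first: N1(1 - 1.51·1.42) = 559 - 1.51·482.
So N1* = -169/-1.14 = 148, and then N2* = 482 - 1.42·148 = 272.

N1* ≈ 148, N2* ≈ 272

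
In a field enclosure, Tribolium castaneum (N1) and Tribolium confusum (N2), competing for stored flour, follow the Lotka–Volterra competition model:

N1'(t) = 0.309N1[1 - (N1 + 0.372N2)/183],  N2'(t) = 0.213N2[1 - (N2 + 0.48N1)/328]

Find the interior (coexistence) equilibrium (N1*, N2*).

Setting both brackets to zero gives the nullclines N1 + 0.372N2 = 183 and 0.48N1 + N2 = 328.
Substituting N2 = 328 - 0.48N1 into the first: N1(1 - 0.372·0.48) = 183 - 0.372·328.
So N1* = 61/0.821 = 74.2, and then N2* = 328 - 0.48·74.2 = 292.

N1* ≈ 74.2, N2* ≈ 292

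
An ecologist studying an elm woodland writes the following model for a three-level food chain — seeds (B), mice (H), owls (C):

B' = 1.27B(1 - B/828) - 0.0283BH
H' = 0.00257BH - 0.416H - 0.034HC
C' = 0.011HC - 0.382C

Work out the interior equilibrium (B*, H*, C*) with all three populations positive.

B* ≈ 187, H* ≈ 34.7, C* ≈ 1.92

From dC/dt = 0: 0.011H* = 0.382, so H* = 34.7.
From dB/dt = 0: 1.27(1 - B*/828) = 0.0283·34.7, giving B* = 828·(1 - 0.774) = 187.
From dH/dt = 0: 0.00257·187 - 0.416 = 0.034C*, so C* = 0.0653/0.034 = 1.92.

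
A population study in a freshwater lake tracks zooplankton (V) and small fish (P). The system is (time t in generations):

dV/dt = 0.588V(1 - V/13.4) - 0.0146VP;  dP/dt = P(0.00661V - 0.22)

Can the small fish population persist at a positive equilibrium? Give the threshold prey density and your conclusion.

The predator equation gives dP/dt > 0 only when V > 0.22/0.00661 = 33.3.
Without the predator, V → K = 13.4. Since 13.4 < 33.3, the predator cannot invade.

Threshold V = 33.3; K < 33.3, so no, the predator goes extinct.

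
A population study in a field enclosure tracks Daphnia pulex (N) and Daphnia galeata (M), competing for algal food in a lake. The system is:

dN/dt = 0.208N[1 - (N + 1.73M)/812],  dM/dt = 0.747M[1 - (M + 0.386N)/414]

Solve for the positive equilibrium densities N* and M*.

N* ≈ 288, M* ≈ 303

Setting both brackets to zero gives the nullclines N + 1.73M = 812 and 0.386N + M = 414.
Substituting M = 414 - 0.386N into the first: N(1 - 1.73·0.386) = 812 - 1.73·414.
So N* = 95.8/0.332 = 288, and then M* = 414 - 0.386·288 = 303.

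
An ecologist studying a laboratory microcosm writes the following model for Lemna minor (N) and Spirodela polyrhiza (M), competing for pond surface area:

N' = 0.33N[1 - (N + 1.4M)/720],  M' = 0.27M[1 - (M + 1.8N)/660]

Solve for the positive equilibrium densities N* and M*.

Setting both brackets to zero gives the nullclines N + 1.4M = 720 and 1.8N + M = 660.
Substituting M = 660 - 1.8N into the first: N(1 - 1.4·1.8) = 720 - 1.4·660.
So N* = -204/-1.52 = 134, and then M* = 660 - 1.8·134 = 418.

N* ≈ 134, M* ≈ 418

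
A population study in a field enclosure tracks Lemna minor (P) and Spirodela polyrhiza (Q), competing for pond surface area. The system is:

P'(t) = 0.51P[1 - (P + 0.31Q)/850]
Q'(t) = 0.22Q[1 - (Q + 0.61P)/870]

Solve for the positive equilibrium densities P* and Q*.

Setting both brackets to zero gives the nullclines P + 0.31Q = 850 and 0.61P + Q = 870.
Substituting Q = 870 - 0.61P into the first: P(1 - 0.31·0.61) = 850 - 0.31·870.
So P* = 580/0.811 = 716, and then Q* = 870 - 0.61·716 = 433.

P* ≈ 716, Q* ≈ 433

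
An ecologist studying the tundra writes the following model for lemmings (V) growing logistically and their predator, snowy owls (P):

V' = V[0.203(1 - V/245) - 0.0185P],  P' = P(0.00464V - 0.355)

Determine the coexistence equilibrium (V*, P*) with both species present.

V* ≈ 76.5, P* ≈ 7.55

From dP/dt = 0 with P > 0: 0.00464V* = 0.355, so V* = 76.5.
Substitute into dV/dt = 0: 0.203(1 - 76.5/245) = 0.0185P*.
The bracket is 0.688, giving P* = 0.14/0.0185 = 7.55.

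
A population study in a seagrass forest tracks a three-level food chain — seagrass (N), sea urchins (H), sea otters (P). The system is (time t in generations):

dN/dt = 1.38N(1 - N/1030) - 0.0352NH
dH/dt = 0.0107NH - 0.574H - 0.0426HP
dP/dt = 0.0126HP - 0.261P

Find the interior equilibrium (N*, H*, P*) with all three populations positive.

N* ≈ 486, H* ≈ 20.7, P* ≈ 109

From dP/dt = 0: 0.0126H* = 0.261, so H* = 20.7.
From dN/dt = 0: 1.38(1 - N*/1030) = 0.0352·20.7, giving N* = 1030·(1 - 0.528) = 486.
From dH/dt = 0: 0.0107·486 - 0.574 = 0.0426P*, so P* = 4.62/0.0426 = 109.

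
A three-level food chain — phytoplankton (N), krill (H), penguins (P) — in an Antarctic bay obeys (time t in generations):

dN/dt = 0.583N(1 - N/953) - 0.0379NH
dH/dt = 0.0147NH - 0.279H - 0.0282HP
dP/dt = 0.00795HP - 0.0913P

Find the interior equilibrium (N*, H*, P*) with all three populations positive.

N* ≈ 242, H* ≈ 11.5, P* ≈ 116

From dP/dt = 0: 0.00795H* = 0.0913, so H* = 11.5.
From dN/dt = 0: 0.583(1 - N*/953) = 0.0379·11.5, giving N* = 953·(1 - 0.747) = 242.
From dH/dt = 0: 0.0147·242 - 0.279 = 0.0282P*, so P* = 3.27/0.0282 = 116.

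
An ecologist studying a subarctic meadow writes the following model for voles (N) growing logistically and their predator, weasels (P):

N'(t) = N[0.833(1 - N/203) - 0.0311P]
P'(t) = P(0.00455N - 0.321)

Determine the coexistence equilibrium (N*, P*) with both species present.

From dP/dt = 0 with P > 0: 0.00455N* = 0.321, so N* = 70.5.
Substitute into dN/dt = 0: 0.833(1 - 70.5/203) = 0.0311P*.
The bracket is 0.652, giving P* = 0.544/0.0311 = 17.5.

N* ≈ 70.5, P* ≈ 17.5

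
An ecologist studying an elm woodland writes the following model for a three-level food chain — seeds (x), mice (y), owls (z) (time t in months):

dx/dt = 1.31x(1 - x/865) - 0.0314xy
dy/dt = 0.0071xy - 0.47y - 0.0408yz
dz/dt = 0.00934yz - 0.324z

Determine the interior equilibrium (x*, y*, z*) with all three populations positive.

From dz/dt = 0: 0.00934y* = 0.324, so y* = 34.7.
From dx/dt = 0: 1.31(1 - x*/865) = 0.0314·34.7, giving x* = 865·(1 - 0.831) = 146.
From dy/dt = 0: 0.0071·146 - 0.47 = 0.0408z*, so z* = 0.565/0.0408 = 13.8.

x* ≈ 146, y* ≈ 34.7, z* ≈ 13.8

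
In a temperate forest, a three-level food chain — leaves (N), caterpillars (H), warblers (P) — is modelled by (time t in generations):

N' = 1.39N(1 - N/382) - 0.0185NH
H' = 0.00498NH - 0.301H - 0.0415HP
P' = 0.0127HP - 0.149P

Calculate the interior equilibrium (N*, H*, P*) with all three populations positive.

From dP/dt = 0: 0.0127H* = 0.149, so H* = 11.7.
From dN/dt = 0: 1.39(1 - N*/382) = 0.0185·11.7, giving N* = 382·(1 - 0.156) = 322.
From dH/dt = 0: 0.00498·322 - 0.301 = 0.0415P*, so P* = 1.3/0.0415 = 31.4.

N* ≈ 322, H* ≈ 11.7, P* ≈ 31.4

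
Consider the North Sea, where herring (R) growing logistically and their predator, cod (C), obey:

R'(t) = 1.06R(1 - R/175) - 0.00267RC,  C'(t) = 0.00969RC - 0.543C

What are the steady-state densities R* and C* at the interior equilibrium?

R* ≈ 56, C* ≈ 270

From dC/dt = 0 with C > 0: 0.00969R* = 0.543, so R* = 56.
Substitute into dR/dt = 0: 1.06(1 - 56/175) = 0.00267C*.
The bracket is 0.68, giving C* = 0.721/0.00267 = 270.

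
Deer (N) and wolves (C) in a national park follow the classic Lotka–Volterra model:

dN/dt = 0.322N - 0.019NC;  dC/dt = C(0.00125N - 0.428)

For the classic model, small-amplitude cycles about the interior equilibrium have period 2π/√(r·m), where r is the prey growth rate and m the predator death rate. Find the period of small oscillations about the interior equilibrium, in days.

Here r = 0.322 and m = 0.428, so r·m = 0.138.
ω = √0.138 = 0.371 per day, hence T = 2π/ω ≈ 16.9 days.

T ≈ 16.9 days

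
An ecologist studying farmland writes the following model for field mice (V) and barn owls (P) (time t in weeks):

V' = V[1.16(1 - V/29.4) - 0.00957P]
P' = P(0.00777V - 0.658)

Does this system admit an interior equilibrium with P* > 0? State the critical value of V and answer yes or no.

Threshold V = 84.7; K < 84.7, so no, the predator goes extinct.

The predator equation gives dP/dt > 0 only when V > 0.658/0.00777 = 84.7.
Without the predator, V → K = 29.4. Since 29.4 < 84.7, the predator cannot invade.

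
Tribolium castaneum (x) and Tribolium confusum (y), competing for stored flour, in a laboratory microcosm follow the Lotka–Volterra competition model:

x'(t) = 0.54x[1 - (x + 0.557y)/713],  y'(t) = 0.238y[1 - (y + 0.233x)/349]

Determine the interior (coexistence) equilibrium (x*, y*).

Setting both brackets to zero gives the nullclines x + 0.557y = 713 and 0.233x + y = 349.
Substituting y = 349 - 0.233x into the first: x(1 - 0.557·0.233) = 713 - 0.557·349.
So x* = 519/0.87 = 596, and then y* = 349 - 0.233·596 = 210.

x* ≈ 596, y* ≈ 210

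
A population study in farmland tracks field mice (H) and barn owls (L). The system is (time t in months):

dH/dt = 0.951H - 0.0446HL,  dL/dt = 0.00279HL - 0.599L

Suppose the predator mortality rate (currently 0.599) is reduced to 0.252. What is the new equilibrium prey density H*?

At the interior fixed point, setting dL/dt = 0 with L > 0 fixes H* = (predator death rate)/(HL coefficient) — independent of the other coefficients.
With the change, H* = 0.252/0.00279 = 90.3; it falls from 215.

H* ≈ 90.3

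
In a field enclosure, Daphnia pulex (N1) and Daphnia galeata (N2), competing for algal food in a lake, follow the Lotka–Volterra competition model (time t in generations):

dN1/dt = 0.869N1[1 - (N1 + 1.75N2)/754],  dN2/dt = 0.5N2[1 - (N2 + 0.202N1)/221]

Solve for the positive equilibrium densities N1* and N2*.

Setting both brackets to zero gives the nullclines N1 + 1.75N2 = 754 and 0.202N1 + N2 = 221.
Substituting N2 = 221 - 0.202N1 into the first: N1(1 - 1.75·0.202) = 754 - 1.75·221.
So N1* = 367/0.646 = 568, and then N2* = 221 - 0.202·568 = 106.

N1* ≈ 568, N2* ≈ 106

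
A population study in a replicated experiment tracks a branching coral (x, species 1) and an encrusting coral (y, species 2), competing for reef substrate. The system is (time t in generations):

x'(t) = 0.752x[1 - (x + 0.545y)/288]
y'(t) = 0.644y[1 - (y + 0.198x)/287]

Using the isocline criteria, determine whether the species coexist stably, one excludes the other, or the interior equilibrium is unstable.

Compare the nullcline intercepts: K1/α12 = 288/0.545 = 528 > K2 = 287; K2/α21 = 287/0.198 = 1450 > K1 = 288.
Since both inequalities hold, each species can invade when rare, so the interior equilibrium is stable.

stable coexistence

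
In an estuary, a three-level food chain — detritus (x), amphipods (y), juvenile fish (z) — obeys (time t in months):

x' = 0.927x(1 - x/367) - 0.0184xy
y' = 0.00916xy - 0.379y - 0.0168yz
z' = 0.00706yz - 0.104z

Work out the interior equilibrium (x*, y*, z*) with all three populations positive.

x* ≈ 260, y* ≈ 14.7, z* ≈ 119

From dz/dt = 0: 0.00706y* = 0.104, so y* = 14.7.
From dx/dt = 0: 0.927(1 - x*/367) = 0.0184·14.7, giving x* = 367·(1 - 0.292) = 260.
From dy/dt = 0: 0.00916·260 - 0.379 = 0.0168z*, so z* = 2/0.0168 = 119.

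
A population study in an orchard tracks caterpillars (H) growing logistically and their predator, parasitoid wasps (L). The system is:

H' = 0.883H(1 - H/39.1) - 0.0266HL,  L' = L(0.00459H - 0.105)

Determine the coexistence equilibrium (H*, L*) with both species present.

H* ≈ 22.9, L* ≈ 13.8

From dL/dt = 0 with L > 0: 0.00459H* = 0.105, so H* = 22.9.
Substitute into dH/dt = 0: 0.883(1 - 22.9/39.1) = 0.0266L*.
The bracket is 0.415, giving L* = 0.366/0.0266 = 13.8.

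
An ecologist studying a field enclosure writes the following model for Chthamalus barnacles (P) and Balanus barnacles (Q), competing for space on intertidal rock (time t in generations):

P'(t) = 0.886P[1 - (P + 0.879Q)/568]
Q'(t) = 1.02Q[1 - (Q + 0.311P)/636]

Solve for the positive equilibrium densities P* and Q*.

P* ≈ 12.3, Q* ≈ 632

Setting both brackets to zero gives the nullclines P + 0.879Q = 568 and 0.311P + Q = 636.
Substituting Q = 636 - 0.311P into the first: P(1 - 0.879·0.311) = 568 - 0.879·636.
So P* = 8.96/0.727 = 12.3, and then Q* = 636 - 0.311·12.3 = 632.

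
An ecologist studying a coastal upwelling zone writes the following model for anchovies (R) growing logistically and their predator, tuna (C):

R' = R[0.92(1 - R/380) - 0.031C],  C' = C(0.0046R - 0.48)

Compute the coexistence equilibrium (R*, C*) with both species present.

R* ≈ 104, C* ≈ 21.5

From dC/dt = 0 with C > 0: 0.0046R* = 0.48, so R* = 104.
Substitute into dR/dt = 0: 0.92(1 - 104/380) = 0.031C*.
The bracket is 0.725, giving C* = 0.667/0.031 = 21.5.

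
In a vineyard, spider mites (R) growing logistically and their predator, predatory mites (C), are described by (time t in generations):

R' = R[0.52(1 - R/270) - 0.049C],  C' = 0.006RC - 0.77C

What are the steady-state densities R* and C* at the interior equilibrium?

R* ≈ 128, C* ≈ 5.57

From dC/dt = 0 with C > 0: 0.006R* = 0.77, so R* = 128.
Substitute into dR/dt = 0: 0.52(1 - 128/270) = 0.049C*.
The bracket is 0.525, giving C* = 0.273/0.049 = 5.57.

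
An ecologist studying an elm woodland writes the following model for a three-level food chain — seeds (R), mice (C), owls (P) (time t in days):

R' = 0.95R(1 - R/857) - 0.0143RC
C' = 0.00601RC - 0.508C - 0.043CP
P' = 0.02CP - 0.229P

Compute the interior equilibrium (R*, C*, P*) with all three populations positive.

From dP/dt = 0: 0.02C* = 0.229, so C* = 11.5.
From dR/dt = 0: 0.95(1 - R*/857) = 0.0143·11.5, giving R* = 857·(1 - 0.172) = 709.
From dC/dt = 0: 0.00601·709 - 0.508 = 0.043P*, so P* = 3.75/0.043 = 87.3.

R* ≈ 709, C* ≈ 11.5, P* ≈ 87.3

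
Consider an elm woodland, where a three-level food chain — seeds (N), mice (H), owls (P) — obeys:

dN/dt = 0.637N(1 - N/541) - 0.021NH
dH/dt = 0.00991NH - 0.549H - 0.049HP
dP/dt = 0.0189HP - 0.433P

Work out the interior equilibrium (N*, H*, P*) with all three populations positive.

From dP/dt = 0: 0.0189H* = 0.433, so H* = 22.9.
From dN/dt = 0: 0.637(1 - N*/541) = 0.021·22.9, giving N* = 541·(1 - 0.755) = 132.
From dH/dt = 0: 0.00991·132 - 0.549 = 0.049P*, so P* = 0.763/0.049 = 15.6.

N* ≈ 132, H* ≈ 22.9, P* ≈ 15.6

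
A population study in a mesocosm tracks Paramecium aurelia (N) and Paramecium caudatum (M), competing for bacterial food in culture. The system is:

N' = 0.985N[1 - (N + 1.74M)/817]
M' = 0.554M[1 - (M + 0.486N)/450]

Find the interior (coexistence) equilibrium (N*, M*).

N* ≈ 220, M* ≈ 343

Setting both brackets to zero gives the nullclines N + 1.74M = 817 and 0.486N + M = 450.
Substituting M = 450 - 0.486N into the first: N(1 - 1.74·0.486) = 817 - 1.74·450.
So N* = 34/0.154 = 220, and then M* = 450 - 0.486·220 = 343.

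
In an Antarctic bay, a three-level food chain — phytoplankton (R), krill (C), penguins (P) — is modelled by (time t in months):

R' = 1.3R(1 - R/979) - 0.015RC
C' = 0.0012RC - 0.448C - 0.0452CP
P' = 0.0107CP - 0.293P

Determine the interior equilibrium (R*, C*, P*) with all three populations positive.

From dP/dt = 0: 0.0107C* = 0.293, so C* = 27.4.
From dR/dt = 0: 1.3(1 - R*/979) = 0.015·27.4, giving R* = 979·(1 - 0.316) = 670.
From dC/dt = 0: 0.0012·670 - 0.448 = 0.0452P*, so P* = 0.356/0.0452 = 7.87.

R* ≈ 670, C* ≈ 27.4, P* ≈ 7.87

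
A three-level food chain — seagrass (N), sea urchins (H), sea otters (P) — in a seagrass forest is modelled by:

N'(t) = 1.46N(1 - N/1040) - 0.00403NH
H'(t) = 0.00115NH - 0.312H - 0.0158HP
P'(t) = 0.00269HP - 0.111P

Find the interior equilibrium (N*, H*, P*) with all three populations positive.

N* ≈ 922, H* ≈ 41.3, P* ≈ 47.3

From dP/dt = 0: 0.00269H* = 0.111, so H* = 41.3.
From dN/dt = 0: 1.46(1 - N*/1040) = 0.00403·41.3, giving N* = 1040·(1 - 0.114) = 922.
From dH/dt = 0: 0.00115·922 - 0.312 = 0.0158P*, so P* = 0.748/0.0158 = 47.3.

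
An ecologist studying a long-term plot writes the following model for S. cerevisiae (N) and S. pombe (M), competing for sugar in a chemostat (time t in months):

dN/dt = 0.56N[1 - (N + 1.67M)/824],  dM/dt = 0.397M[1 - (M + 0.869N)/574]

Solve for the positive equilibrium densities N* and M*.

Setting both brackets to zero gives the nullclines N + 1.67M = 824 and 0.869N + M = 574.
Substituting M = 574 - 0.869N into the first: N(1 - 1.67·0.869) = 824 - 1.67·574.
So N* = -135/-0.451 = 298, and then M* = 574 - 0.869·298 = 315.

N* ≈ 298, M* ≈ 315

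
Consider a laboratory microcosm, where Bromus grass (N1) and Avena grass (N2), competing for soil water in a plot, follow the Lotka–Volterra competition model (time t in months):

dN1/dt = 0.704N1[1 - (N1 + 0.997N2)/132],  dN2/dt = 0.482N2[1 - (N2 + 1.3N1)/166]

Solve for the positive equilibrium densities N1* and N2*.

N1* ≈ 113, N2* ≈ 18.9

Setting both brackets to zero gives the nullclines N1 + 0.997N2 = 132 and 1.3N1 + N2 = 166.
Substituting N2 = 166 - 1.3N1 into the first: N1(1 - 0.997·1.3) = 132 - 0.997·166.
So N1* = -33.5/-0.296 = 113, and then N2* = 166 - 1.3·113 = 18.9.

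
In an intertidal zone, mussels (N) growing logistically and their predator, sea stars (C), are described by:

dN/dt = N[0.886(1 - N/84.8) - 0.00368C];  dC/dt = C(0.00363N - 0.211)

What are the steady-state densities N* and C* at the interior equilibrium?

From dC/dt = 0 with C > 0: 0.00363N* = 0.211, so N* = 58.1.
Substitute into dN/dt = 0: 0.886(1 - 58.1/84.8) = 0.00368C*.
The bracket is 0.315, giving C* = 0.279/0.00368 = 75.7.

N* ≈ 58.1, C* ≈ 75.7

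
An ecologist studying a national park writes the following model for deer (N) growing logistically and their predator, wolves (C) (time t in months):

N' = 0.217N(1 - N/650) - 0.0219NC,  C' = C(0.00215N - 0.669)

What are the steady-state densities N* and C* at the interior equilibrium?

From dC/dt = 0 with C > 0: 0.00215N* = 0.669, so N* = 311.
Substitute into dN/dt = 0: 0.217(1 - 311/650) = 0.0219C*.
The bracket is 0.521, giving C* = 0.113/0.0219 = 5.17.

N* ≈ 311, C* ≈ 5.17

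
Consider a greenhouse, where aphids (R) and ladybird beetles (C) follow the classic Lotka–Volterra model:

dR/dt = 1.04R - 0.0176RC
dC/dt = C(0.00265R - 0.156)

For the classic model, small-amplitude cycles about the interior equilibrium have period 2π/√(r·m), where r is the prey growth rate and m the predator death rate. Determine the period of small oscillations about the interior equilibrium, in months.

T ≈ 15.6 months

Here r = 1.04 and m = 0.156, so r·m = 0.162.
ω = √0.162 = 0.403 per month, hence T = 2π/ω ≈ 15.6 months.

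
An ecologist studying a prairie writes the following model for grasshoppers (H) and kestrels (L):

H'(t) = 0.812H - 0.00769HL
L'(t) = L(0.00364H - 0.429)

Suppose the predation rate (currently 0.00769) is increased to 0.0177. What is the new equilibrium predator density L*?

At the interior fixed point, setting dH/dt = 0 with H > 0 fixes L* = (prey growth rate)/(HL coefficient) — independent of the other coefficients.
With the change, L* = 0.812/0.0177 = 45.9; it falls from 106.

L* ≈ 45.9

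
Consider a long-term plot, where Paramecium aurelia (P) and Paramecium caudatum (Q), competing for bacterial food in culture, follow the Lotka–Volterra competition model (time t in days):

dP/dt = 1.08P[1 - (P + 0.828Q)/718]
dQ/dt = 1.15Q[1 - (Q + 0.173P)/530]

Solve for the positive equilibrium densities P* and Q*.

P* ≈ 326, Q* ≈ 474

Setting both brackets to zero gives the nullclines P + 0.828Q = 718 and 0.173P + Q = 530.
Substituting Q = 530 - 0.173P into the first: P(1 - 0.828·0.173) = 718 - 0.828·530.
So P* = 279/0.857 = 326, and then Q* = 530 - 0.173·326 = 474.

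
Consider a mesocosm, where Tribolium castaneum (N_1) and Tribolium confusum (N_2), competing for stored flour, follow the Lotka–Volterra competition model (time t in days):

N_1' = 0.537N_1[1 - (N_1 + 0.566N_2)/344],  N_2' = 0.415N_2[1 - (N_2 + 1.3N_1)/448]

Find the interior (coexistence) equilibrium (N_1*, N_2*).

Setting both brackets to zero gives the nullclines N_1 + 0.566N_2 = 344 and 1.3N_1 + N_2 = 448.
Substituting N_2 = 448 - 1.3N_1 into the first: N_1(1 - 0.566·1.3) = 344 - 0.566·448.
So N_1* = 90.4/0.264 = 342, and then N_2* = 448 - 1.3·342 = 3.03.

N_1* ≈ 342, N_2* ≈ 3.03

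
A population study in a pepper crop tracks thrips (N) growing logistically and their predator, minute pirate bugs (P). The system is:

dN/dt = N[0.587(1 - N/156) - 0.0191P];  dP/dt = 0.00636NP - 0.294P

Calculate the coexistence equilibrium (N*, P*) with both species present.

From dP/dt = 0 with P > 0: 0.00636N* = 0.294, so N* = 46.2.
Substitute into dN/dt = 0: 0.587(1 - 46.2/156) = 0.0191P*.
The bracket is 0.704, giving P* = 0.413/0.0191 = 21.6.

N* ≈ 46.2, P* ≈ 21.6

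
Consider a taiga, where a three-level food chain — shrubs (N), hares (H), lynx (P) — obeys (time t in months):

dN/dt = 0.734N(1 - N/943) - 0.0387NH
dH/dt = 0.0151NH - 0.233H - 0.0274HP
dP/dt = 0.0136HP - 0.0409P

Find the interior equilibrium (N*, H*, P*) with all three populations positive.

From dP/dt = 0: 0.0136H* = 0.0409, so H* = 3.01.
From dN/dt = 0: 0.734(1 - N*/943) = 0.0387·3.01, giving N* = 943·(1 - 0.159) = 793.
From dH/dt = 0: 0.0151·793 - 0.233 = 0.0274P*, so P* = 11.7/0.0274 = 429.

N* ≈ 793, H* ≈ 3.01, P* ≈ 429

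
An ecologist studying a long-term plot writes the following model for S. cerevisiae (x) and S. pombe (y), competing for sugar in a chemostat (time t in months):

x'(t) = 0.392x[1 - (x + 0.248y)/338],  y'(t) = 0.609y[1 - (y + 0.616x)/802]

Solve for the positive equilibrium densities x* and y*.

x* ≈ 164, y* ≈ 701

Setting both brackets to zero gives the nullclines x + 0.248y = 338 and 0.616x + y = 802.
Substituting y = 802 - 0.616x into the first: x(1 - 0.248·0.616) = 338 - 0.248·802.
So x* = 139/0.847 = 164, and then y* = 802 - 0.616·164 = 701.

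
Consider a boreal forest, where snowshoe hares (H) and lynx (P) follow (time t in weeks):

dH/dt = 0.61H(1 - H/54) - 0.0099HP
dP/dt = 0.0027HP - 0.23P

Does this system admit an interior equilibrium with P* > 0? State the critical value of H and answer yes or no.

The predator equation gives dP/dt > 0 only when H > 0.23/0.0027 = 85.2.
Without the predator, H → K = 54. Since 54 < 85.2, the predator cannot invade.

Threshold H = 85.2; K < 85.2, so no, the predator goes extinct.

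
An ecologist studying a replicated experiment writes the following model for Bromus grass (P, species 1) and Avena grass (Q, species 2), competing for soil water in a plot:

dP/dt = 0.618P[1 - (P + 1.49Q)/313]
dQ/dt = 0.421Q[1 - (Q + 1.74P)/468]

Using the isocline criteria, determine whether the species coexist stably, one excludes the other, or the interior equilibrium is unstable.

Compare the nullcline intercepts: K1/α12 = 313/1.49 = 210 < K2 = 468; K2/α21 = 468/1.74 = 269 < K1 = 313.
Since both are reversed, neither can invade when rare; the interior point is a saddle.

unstable coexistence (outcome depends on initial conditions)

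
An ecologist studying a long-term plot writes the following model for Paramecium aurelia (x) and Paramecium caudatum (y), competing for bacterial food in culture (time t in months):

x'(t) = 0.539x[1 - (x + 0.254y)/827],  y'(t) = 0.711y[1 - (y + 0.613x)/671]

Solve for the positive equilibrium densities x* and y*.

Setting both brackets to zero gives the nullclines x + 0.254y = 827 and 0.613x + y = 671.
Substituting y = 671 - 0.613x into the first: x(1 - 0.254·0.613) = 827 - 0.254·671.
So x* = 657/0.844 = 778, and then y* = 671 - 0.613·778 = 194.

x* ≈ 778, y* ≈ 194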